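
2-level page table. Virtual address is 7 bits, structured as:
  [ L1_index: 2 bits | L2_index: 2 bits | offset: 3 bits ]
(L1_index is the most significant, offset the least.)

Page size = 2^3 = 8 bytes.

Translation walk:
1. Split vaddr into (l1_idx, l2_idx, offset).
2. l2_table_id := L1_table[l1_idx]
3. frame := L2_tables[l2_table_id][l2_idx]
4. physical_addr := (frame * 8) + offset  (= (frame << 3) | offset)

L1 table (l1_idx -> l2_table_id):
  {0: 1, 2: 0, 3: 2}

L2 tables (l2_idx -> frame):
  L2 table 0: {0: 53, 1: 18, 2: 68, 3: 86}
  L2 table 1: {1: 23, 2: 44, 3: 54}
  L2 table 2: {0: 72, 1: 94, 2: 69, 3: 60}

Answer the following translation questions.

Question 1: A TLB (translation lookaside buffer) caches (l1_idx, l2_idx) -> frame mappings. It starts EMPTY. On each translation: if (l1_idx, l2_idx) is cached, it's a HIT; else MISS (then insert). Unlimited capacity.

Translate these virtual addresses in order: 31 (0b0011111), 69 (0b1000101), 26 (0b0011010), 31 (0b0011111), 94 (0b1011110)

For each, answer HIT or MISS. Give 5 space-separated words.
Answer: MISS MISS HIT HIT MISS

Derivation:
vaddr=31: (0,3) not in TLB -> MISS, insert
vaddr=69: (2,0) not in TLB -> MISS, insert
vaddr=26: (0,3) in TLB -> HIT
vaddr=31: (0,3) in TLB -> HIT
vaddr=94: (2,3) not in TLB -> MISS, insert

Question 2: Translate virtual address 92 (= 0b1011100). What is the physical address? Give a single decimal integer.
vaddr = 92 = 0b1011100
Split: l1_idx=2, l2_idx=3, offset=4
L1[2] = 0
L2[0][3] = 86
paddr = 86 * 8 + 4 = 692

Answer: 692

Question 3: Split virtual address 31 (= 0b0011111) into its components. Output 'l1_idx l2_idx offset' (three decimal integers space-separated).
Answer: 0 3 7

Derivation:
vaddr = 31 = 0b0011111
  top 2 bits -> l1_idx = 0
  next 2 bits -> l2_idx = 3
  bottom 3 bits -> offset = 7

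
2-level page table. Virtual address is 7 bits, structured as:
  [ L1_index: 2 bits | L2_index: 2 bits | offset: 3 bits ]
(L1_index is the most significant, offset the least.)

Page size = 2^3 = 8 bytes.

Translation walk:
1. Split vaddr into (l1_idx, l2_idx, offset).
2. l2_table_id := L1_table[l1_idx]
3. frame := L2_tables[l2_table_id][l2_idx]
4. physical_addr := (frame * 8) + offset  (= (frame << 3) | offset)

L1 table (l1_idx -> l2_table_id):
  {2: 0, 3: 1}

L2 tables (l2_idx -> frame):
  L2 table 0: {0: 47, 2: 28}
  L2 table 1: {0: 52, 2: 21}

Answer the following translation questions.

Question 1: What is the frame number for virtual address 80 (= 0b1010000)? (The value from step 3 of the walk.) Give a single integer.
vaddr = 80: l1_idx=2, l2_idx=2
L1[2] = 0; L2[0][2] = 28

Answer: 28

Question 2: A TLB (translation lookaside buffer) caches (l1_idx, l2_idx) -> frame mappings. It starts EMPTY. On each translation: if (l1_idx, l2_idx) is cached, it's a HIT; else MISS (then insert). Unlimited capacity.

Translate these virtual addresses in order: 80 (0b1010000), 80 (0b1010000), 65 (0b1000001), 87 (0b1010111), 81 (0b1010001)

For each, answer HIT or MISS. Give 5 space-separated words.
vaddr=80: (2,2) not in TLB -> MISS, insert
vaddr=80: (2,2) in TLB -> HIT
vaddr=65: (2,0) not in TLB -> MISS, insert
vaddr=87: (2,2) in TLB -> HIT
vaddr=81: (2,2) in TLB -> HIT

Answer: MISS HIT MISS HIT HIT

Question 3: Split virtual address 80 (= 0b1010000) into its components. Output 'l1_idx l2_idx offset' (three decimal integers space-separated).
Answer: 2 2 0

Derivation:
vaddr = 80 = 0b1010000
  top 2 bits -> l1_idx = 2
  next 2 bits -> l2_idx = 2
  bottom 3 bits -> offset = 0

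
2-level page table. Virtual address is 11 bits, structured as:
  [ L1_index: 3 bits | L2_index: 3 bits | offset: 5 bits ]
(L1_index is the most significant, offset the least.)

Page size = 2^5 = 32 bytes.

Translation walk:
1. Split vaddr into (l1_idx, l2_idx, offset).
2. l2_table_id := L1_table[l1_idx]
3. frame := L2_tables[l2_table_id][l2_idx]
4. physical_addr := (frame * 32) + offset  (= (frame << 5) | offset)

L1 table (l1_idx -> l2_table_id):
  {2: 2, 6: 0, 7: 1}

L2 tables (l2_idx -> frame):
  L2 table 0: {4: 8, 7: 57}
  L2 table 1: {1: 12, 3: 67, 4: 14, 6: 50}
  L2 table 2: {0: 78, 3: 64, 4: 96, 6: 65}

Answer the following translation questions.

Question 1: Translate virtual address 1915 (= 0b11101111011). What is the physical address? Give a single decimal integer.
Answer: 2171

Derivation:
vaddr = 1915 = 0b11101111011
Split: l1_idx=7, l2_idx=3, offset=27
L1[7] = 1
L2[1][3] = 67
paddr = 67 * 32 + 27 = 2171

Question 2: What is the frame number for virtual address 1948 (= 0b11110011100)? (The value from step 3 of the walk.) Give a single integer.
vaddr = 1948: l1_idx=7, l2_idx=4
L1[7] = 1; L2[1][4] = 14

Answer: 14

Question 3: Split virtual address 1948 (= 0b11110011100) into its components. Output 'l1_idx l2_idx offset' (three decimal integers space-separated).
Answer: 7 4 28

Derivation:
vaddr = 1948 = 0b11110011100
  top 3 bits -> l1_idx = 7
  next 3 bits -> l2_idx = 4
  bottom 5 bits -> offset = 28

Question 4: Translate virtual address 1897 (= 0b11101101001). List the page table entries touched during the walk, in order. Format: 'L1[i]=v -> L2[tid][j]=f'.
Answer: L1[7]=1 -> L2[1][3]=67

Derivation:
vaddr = 1897 = 0b11101101001
Split: l1_idx=7, l2_idx=3, offset=9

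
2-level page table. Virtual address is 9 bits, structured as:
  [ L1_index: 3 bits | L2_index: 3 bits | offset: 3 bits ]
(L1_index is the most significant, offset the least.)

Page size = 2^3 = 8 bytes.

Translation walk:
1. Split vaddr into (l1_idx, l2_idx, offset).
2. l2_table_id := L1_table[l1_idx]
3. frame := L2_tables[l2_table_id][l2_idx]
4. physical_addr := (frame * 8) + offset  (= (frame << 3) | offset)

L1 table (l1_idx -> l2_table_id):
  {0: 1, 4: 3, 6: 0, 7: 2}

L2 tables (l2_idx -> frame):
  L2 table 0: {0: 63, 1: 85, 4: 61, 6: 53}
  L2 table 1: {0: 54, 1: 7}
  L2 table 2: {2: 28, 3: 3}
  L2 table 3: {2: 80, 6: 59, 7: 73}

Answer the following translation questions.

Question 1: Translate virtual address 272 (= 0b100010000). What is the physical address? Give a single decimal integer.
vaddr = 272 = 0b100010000
Split: l1_idx=4, l2_idx=2, offset=0
L1[4] = 3
L2[3][2] = 80
paddr = 80 * 8 + 0 = 640

Answer: 640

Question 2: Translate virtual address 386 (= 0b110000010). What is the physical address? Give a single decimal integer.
vaddr = 386 = 0b110000010
Split: l1_idx=6, l2_idx=0, offset=2
L1[6] = 0
L2[0][0] = 63
paddr = 63 * 8 + 2 = 506

Answer: 506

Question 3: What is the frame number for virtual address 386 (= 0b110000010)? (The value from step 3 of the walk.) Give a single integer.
vaddr = 386: l1_idx=6, l2_idx=0
L1[6] = 0; L2[0][0] = 63

Answer: 63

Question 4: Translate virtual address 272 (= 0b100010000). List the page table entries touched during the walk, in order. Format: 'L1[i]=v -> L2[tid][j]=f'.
vaddr = 272 = 0b100010000
Split: l1_idx=4, l2_idx=2, offset=0

Answer: L1[4]=3 -> L2[3][2]=80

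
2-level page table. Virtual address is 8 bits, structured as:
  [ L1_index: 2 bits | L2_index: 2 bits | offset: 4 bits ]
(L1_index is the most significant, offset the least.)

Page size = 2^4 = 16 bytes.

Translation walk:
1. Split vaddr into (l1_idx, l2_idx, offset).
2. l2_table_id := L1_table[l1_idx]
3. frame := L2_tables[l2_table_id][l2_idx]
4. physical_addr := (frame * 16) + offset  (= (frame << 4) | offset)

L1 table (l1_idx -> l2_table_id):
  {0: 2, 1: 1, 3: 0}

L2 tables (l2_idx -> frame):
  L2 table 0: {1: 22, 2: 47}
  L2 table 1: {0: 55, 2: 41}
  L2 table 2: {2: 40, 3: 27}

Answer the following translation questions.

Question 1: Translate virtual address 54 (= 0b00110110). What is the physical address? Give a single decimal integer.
Answer: 438

Derivation:
vaddr = 54 = 0b00110110
Split: l1_idx=0, l2_idx=3, offset=6
L1[0] = 2
L2[2][3] = 27
paddr = 27 * 16 + 6 = 438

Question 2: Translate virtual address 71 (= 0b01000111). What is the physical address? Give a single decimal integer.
Answer: 887

Derivation:
vaddr = 71 = 0b01000111
Split: l1_idx=1, l2_idx=0, offset=7
L1[1] = 1
L2[1][0] = 55
paddr = 55 * 16 + 7 = 887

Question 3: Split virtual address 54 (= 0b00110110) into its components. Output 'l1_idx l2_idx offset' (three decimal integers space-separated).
vaddr = 54 = 0b00110110
  top 2 bits -> l1_idx = 0
  next 2 bits -> l2_idx = 3
  bottom 4 bits -> offset = 6

Answer: 0 3 6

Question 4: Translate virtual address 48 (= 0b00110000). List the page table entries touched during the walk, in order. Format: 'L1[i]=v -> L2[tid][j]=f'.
Answer: L1[0]=2 -> L2[2][3]=27

Derivation:
vaddr = 48 = 0b00110000
Split: l1_idx=0, l2_idx=3, offset=0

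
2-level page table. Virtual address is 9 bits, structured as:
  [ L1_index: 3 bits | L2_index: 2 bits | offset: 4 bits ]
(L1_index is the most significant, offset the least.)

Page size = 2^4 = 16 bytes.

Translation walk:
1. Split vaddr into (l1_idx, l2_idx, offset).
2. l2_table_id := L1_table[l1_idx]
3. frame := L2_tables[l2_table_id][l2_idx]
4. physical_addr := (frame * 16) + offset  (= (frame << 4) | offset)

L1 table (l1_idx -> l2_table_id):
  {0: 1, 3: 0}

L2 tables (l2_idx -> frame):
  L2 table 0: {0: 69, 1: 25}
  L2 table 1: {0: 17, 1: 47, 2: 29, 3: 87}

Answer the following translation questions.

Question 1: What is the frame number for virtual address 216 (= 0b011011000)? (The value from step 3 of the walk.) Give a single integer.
Answer: 25

Derivation:
vaddr = 216: l1_idx=3, l2_idx=1
L1[3] = 0; L2[0][1] = 25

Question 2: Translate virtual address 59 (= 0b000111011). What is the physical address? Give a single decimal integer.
vaddr = 59 = 0b000111011
Split: l1_idx=0, l2_idx=3, offset=11
L1[0] = 1
L2[1][3] = 87
paddr = 87 * 16 + 11 = 1403

Answer: 1403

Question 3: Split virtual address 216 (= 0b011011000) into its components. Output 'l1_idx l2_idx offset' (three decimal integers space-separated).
Answer: 3 1 8

Derivation:
vaddr = 216 = 0b011011000
  top 3 bits -> l1_idx = 3
  next 2 bits -> l2_idx = 1
  bottom 4 bits -> offset = 8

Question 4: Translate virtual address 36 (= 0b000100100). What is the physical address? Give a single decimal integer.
vaddr = 36 = 0b000100100
Split: l1_idx=0, l2_idx=2, offset=4
L1[0] = 1
L2[1][2] = 29
paddr = 29 * 16 + 4 = 468

Answer: 468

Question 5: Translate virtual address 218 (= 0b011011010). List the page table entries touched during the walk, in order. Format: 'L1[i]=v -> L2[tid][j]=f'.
vaddr = 218 = 0b011011010
Split: l1_idx=3, l2_idx=1, offset=10

Answer: L1[3]=0 -> L2[0][1]=25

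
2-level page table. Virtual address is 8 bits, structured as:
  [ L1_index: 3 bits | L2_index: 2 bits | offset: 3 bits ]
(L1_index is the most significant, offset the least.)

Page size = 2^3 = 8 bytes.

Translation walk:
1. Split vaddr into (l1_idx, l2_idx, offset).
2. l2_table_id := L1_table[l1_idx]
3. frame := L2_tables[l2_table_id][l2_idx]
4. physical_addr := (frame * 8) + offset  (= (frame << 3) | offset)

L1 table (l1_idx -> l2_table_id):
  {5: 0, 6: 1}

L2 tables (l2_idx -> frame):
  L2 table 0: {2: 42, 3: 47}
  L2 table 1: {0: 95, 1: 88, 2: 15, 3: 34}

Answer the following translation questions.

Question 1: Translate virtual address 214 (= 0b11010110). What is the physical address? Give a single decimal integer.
Answer: 126

Derivation:
vaddr = 214 = 0b11010110
Split: l1_idx=6, l2_idx=2, offset=6
L1[6] = 1
L2[1][2] = 15
paddr = 15 * 8 + 6 = 126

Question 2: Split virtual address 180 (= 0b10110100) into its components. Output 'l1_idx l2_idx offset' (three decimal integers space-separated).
vaddr = 180 = 0b10110100
  top 3 bits -> l1_idx = 5
  next 2 bits -> l2_idx = 2
  bottom 3 bits -> offset = 4

Answer: 5 2 4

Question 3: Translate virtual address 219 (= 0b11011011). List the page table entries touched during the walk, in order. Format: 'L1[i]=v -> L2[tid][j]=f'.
vaddr = 219 = 0b11011011
Split: l1_idx=6, l2_idx=3, offset=3

Answer: L1[6]=1 -> L2[1][3]=34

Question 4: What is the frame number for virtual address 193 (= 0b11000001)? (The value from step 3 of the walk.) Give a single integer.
Answer: 95

Derivation:
vaddr = 193: l1_idx=6, l2_idx=0
L1[6] = 1; L2[1][0] = 95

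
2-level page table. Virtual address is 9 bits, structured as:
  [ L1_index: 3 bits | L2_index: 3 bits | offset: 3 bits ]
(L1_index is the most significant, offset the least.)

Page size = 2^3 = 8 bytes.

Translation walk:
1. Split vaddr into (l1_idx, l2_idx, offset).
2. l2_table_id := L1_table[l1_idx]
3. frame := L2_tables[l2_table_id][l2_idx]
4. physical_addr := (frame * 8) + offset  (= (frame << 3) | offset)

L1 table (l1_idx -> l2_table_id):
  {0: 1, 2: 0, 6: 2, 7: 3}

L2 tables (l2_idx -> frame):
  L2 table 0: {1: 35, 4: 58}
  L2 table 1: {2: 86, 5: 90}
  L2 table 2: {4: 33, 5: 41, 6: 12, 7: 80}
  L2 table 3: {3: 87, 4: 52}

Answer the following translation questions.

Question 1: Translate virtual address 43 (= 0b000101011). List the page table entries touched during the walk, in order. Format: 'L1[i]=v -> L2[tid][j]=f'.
vaddr = 43 = 0b000101011
Split: l1_idx=0, l2_idx=5, offset=3

Answer: L1[0]=1 -> L2[1][5]=90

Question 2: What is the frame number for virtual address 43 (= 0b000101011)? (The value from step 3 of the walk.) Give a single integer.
vaddr = 43: l1_idx=0, l2_idx=5
L1[0] = 1; L2[1][5] = 90

Answer: 90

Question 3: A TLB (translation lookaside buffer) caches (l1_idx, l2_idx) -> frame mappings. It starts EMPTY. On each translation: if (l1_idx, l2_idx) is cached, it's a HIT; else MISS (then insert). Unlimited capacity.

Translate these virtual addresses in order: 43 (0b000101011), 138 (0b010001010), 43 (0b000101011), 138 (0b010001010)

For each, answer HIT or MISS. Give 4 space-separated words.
vaddr=43: (0,5) not in TLB -> MISS, insert
vaddr=138: (2,1) not in TLB -> MISS, insert
vaddr=43: (0,5) in TLB -> HIT
vaddr=138: (2,1) in TLB -> HIT

Answer: MISS MISS HIT HIT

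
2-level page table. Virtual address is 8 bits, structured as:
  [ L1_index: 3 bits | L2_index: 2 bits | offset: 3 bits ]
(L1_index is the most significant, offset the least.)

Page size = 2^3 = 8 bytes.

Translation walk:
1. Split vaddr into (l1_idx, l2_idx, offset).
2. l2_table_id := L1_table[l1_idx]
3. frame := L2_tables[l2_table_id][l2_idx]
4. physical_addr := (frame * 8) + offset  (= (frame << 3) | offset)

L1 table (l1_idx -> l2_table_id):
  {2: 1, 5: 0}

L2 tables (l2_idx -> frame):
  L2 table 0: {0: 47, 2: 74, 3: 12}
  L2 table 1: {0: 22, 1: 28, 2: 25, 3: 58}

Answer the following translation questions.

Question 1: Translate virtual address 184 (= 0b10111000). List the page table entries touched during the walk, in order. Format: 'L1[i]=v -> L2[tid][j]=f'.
vaddr = 184 = 0b10111000
Split: l1_idx=5, l2_idx=3, offset=0

Answer: L1[5]=0 -> L2[0][3]=12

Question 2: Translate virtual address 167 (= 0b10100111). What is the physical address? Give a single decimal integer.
Answer: 383

Derivation:
vaddr = 167 = 0b10100111
Split: l1_idx=5, l2_idx=0, offset=7
L1[5] = 0
L2[0][0] = 47
paddr = 47 * 8 + 7 = 383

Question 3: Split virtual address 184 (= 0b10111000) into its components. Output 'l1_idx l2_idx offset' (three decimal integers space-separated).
vaddr = 184 = 0b10111000
  top 3 bits -> l1_idx = 5
  next 2 bits -> l2_idx = 3
  bottom 3 bits -> offset = 0

Answer: 5 3 0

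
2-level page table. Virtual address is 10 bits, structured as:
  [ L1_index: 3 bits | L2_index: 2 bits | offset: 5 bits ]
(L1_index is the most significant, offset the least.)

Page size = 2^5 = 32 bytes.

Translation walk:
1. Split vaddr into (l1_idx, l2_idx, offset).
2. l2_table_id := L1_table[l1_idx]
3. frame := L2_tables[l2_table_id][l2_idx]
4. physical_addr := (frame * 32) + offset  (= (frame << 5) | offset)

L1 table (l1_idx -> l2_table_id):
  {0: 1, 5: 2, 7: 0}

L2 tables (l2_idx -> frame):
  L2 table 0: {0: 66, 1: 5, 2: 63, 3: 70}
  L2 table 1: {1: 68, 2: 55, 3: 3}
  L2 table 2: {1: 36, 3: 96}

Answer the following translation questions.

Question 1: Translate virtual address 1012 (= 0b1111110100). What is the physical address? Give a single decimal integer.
Answer: 2260

Derivation:
vaddr = 1012 = 0b1111110100
Split: l1_idx=7, l2_idx=3, offset=20
L1[7] = 0
L2[0][3] = 70
paddr = 70 * 32 + 20 = 2260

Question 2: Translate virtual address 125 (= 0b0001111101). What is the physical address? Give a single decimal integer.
vaddr = 125 = 0b0001111101
Split: l1_idx=0, l2_idx=3, offset=29
L1[0] = 1
L2[1][3] = 3
paddr = 3 * 32 + 29 = 125

Answer: 125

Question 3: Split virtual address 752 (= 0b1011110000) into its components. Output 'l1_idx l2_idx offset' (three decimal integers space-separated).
Answer: 5 3 16

Derivation:
vaddr = 752 = 0b1011110000
  top 3 bits -> l1_idx = 5
  next 2 bits -> l2_idx = 3
  bottom 5 bits -> offset = 16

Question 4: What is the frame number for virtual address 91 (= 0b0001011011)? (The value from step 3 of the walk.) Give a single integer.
Answer: 55

Derivation:
vaddr = 91: l1_idx=0, l2_idx=2
L1[0] = 1; L2[1][2] = 55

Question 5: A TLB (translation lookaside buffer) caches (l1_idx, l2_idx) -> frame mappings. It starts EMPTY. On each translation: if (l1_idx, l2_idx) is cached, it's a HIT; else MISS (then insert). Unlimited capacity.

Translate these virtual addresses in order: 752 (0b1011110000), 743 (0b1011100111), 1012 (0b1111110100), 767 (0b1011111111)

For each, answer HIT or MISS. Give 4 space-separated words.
Answer: MISS HIT MISS HIT

Derivation:
vaddr=752: (5,3) not in TLB -> MISS, insert
vaddr=743: (5,3) in TLB -> HIT
vaddr=1012: (7,3) not in TLB -> MISS, insert
vaddr=767: (5,3) in TLB -> HIT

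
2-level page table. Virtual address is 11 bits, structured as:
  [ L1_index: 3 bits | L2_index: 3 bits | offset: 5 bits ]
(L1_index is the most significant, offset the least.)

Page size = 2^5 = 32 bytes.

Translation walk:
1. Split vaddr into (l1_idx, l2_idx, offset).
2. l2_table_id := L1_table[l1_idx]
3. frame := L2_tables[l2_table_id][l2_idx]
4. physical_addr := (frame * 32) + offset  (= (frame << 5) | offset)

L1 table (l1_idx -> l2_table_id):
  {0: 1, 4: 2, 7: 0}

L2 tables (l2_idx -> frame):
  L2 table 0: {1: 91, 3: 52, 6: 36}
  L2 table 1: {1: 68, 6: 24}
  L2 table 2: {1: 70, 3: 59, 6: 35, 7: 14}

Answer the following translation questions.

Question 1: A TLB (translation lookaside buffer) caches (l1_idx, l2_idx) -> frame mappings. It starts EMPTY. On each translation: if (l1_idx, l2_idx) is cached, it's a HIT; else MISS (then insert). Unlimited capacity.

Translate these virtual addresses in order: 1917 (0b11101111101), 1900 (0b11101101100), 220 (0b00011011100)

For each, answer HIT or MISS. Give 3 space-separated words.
vaddr=1917: (7,3) not in TLB -> MISS, insert
vaddr=1900: (7,3) in TLB -> HIT
vaddr=220: (0,6) not in TLB -> MISS, insert

Answer: MISS HIT MISS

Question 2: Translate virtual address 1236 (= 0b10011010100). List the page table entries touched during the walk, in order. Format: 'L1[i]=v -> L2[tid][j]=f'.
Answer: L1[4]=2 -> L2[2][6]=35

Derivation:
vaddr = 1236 = 0b10011010100
Split: l1_idx=4, l2_idx=6, offset=20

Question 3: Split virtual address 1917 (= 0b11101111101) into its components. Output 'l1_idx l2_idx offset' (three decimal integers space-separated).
vaddr = 1917 = 0b11101111101
  top 3 bits -> l1_idx = 7
  next 3 bits -> l2_idx = 3
  bottom 5 bits -> offset = 29

Answer: 7 3 29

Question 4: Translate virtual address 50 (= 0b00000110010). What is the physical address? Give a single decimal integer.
Answer: 2194

Derivation:
vaddr = 50 = 0b00000110010
Split: l1_idx=0, l2_idx=1, offset=18
L1[0] = 1
L2[1][1] = 68
paddr = 68 * 32 + 18 = 2194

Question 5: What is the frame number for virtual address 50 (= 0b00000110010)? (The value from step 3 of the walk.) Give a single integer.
Answer: 68

Derivation:
vaddr = 50: l1_idx=0, l2_idx=1
L1[0] = 1; L2[1][1] = 68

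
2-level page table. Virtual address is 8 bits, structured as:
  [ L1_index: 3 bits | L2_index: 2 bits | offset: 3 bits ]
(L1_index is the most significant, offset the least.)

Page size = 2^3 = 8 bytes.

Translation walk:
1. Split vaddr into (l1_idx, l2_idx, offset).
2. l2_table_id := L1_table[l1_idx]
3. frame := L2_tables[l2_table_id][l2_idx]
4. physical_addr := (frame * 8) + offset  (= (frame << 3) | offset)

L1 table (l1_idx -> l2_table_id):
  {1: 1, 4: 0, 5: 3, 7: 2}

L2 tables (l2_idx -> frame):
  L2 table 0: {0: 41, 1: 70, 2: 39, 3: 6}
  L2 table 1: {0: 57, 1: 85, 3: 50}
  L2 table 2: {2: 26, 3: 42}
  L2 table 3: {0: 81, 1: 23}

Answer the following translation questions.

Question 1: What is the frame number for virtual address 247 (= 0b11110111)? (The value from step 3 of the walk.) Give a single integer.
Answer: 26

Derivation:
vaddr = 247: l1_idx=7, l2_idx=2
L1[7] = 2; L2[2][2] = 26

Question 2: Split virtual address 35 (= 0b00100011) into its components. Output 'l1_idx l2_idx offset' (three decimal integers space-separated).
vaddr = 35 = 0b00100011
  top 3 bits -> l1_idx = 1
  next 2 bits -> l2_idx = 0
  bottom 3 bits -> offset = 3

Answer: 1 0 3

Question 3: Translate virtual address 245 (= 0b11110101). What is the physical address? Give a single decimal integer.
Answer: 213

Derivation:
vaddr = 245 = 0b11110101
Split: l1_idx=7, l2_idx=2, offset=5
L1[7] = 2
L2[2][2] = 26
paddr = 26 * 8 + 5 = 213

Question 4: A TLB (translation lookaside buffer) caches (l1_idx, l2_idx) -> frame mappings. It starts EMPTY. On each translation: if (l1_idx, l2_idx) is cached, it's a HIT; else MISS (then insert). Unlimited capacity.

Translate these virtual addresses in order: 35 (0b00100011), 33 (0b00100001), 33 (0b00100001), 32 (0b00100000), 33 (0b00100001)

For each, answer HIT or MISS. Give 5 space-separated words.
vaddr=35: (1,0) not in TLB -> MISS, insert
vaddr=33: (1,0) in TLB -> HIT
vaddr=33: (1,0) in TLB -> HIT
vaddr=32: (1,0) in TLB -> HIT
vaddr=33: (1,0) in TLB -> HIT

Answer: MISS HIT HIT HIT HIT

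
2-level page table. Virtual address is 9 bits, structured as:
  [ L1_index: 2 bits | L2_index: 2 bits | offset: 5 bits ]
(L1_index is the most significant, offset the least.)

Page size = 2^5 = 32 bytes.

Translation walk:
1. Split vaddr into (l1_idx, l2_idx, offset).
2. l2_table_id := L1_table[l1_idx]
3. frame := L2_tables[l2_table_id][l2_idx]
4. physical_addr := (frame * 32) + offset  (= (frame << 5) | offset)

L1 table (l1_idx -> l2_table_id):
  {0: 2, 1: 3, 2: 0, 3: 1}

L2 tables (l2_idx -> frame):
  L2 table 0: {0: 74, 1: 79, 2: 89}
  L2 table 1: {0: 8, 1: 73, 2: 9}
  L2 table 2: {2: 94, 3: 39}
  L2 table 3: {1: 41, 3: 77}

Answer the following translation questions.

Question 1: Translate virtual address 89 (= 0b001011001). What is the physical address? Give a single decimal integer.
Answer: 3033

Derivation:
vaddr = 89 = 0b001011001
Split: l1_idx=0, l2_idx=2, offset=25
L1[0] = 2
L2[2][2] = 94
paddr = 94 * 32 + 25 = 3033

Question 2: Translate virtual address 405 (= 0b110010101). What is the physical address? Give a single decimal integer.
Answer: 277

Derivation:
vaddr = 405 = 0b110010101
Split: l1_idx=3, l2_idx=0, offset=21
L1[3] = 1
L2[1][0] = 8
paddr = 8 * 32 + 21 = 277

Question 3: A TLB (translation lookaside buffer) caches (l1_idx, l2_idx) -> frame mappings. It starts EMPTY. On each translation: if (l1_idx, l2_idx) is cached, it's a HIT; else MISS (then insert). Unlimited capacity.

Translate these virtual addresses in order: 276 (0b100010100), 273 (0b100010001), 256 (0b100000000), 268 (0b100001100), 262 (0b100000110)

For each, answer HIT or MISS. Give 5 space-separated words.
vaddr=276: (2,0) not in TLB -> MISS, insert
vaddr=273: (2,0) in TLB -> HIT
vaddr=256: (2,0) in TLB -> HIT
vaddr=268: (2,0) in TLB -> HIT
vaddr=262: (2,0) in TLB -> HIT

Answer: MISS HIT HIT HIT HIT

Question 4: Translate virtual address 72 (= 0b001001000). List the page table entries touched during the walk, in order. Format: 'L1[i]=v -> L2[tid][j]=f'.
vaddr = 72 = 0b001001000
Split: l1_idx=0, l2_idx=2, offset=8

Answer: L1[0]=2 -> L2[2][2]=94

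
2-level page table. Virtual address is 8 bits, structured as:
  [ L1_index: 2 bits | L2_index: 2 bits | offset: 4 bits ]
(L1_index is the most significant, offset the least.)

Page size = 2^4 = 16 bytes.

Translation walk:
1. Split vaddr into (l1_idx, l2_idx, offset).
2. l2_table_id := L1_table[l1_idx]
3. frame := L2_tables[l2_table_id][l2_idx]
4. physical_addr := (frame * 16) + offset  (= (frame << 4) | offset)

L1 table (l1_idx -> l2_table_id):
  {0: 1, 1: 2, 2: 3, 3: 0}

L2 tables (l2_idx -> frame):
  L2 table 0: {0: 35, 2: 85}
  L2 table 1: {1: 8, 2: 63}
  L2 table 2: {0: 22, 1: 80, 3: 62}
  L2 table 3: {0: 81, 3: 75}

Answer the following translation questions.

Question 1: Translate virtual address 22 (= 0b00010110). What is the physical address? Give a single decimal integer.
vaddr = 22 = 0b00010110
Split: l1_idx=0, l2_idx=1, offset=6
L1[0] = 1
L2[1][1] = 8
paddr = 8 * 16 + 6 = 134

Answer: 134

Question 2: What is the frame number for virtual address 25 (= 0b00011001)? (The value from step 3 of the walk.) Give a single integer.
Answer: 8

Derivation:
vaddr = 25: l1_idx=0, l2_idx=1
L1[0] = 1; L2[1][1] = 8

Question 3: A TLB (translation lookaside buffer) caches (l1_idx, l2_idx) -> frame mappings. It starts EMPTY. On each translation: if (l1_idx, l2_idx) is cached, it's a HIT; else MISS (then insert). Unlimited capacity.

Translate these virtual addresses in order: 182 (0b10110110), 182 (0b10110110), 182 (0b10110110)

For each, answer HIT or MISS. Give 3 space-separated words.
Answer: MISS HIT HIT

Derivation:
vaddr=182: (2,3) not in TLB -> MISS, insert
vaddr=182: (2,3) in TLB -> HIT
vaddr=182: (2,3) in TLB -> HIT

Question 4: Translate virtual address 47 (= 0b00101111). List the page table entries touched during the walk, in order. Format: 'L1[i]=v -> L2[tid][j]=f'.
Answer: L1[0]=1 -> L2[1][2]=63

Derivation:
vaddr = 47 = 0b00101111
Split: l1_idx=0, l2_idx=2, offset=15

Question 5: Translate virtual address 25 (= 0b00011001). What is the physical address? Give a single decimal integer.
vaddr = 25 = 0b00011001
Split: l1_idx=0, l2_idx=1, offset=9
L1[0] = 1
L2[1][1] = 8
paddr = 8 * 16 + 9 = 137

Answer: 137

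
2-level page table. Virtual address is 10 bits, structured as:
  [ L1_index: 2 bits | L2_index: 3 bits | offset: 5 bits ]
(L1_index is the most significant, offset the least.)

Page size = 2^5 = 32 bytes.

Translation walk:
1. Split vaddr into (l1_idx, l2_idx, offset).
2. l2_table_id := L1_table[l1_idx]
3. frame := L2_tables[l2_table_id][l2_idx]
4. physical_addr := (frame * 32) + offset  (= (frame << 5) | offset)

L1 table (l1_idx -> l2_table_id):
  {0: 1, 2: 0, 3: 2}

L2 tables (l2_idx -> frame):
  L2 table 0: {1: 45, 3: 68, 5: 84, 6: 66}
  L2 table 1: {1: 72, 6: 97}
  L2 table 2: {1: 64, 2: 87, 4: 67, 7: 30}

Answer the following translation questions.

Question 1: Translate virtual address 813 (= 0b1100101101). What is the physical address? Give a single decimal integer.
vaddr = 813 = 0b1100101101
Split: l1_idx=3, l2_idx=1, offset=13
L1[3] = 2
L2[2][1] = 64
paddr = 64 * 32 + 13 = 2061

Answer: 2061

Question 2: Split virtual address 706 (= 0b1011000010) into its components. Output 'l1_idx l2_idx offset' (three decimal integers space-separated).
vaddr = 706 = 0b1011000010
  top 2 bits -> l1_idx = 2
  next 3 bits -> l2_idx = 6
  bottom 5 bits -> offset = 2

Answer: 2 6 2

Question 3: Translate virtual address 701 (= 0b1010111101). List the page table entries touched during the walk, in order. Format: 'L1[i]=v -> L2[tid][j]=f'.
Answer: L1[2]=0 -> L2[0][5]=84

Derivation:
vaddr = 701 = 0b1010111101
Split: l1_idx=2, l2_idx=5, offset=29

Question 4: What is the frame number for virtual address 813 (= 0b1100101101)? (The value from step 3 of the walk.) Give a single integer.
Answer: 64

Derivation:
vaddr = 813: l1_idx=3, l2_idx=1
L1[3] = 2; L2[2][1] = 64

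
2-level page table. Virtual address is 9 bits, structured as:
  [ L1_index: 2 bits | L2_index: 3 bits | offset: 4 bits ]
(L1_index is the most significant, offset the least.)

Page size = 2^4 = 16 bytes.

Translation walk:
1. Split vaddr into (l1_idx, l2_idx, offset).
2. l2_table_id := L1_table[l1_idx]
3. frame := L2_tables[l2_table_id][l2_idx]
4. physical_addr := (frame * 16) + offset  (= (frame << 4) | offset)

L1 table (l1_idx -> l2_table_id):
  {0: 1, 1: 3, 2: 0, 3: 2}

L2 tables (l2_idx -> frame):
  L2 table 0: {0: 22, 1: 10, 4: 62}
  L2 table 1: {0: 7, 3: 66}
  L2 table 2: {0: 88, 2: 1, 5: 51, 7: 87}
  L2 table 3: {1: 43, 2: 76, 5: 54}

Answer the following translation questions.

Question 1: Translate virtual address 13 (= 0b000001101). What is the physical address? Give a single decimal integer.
Answer: 125

Derivation:
vaddr = 13 = 0b000001101
Split: l1_idx=0, l2_idx=0, offset=13
L1[0] = 1
L2[1][0] = 7
paddr = 7 * 16 + 13 = 125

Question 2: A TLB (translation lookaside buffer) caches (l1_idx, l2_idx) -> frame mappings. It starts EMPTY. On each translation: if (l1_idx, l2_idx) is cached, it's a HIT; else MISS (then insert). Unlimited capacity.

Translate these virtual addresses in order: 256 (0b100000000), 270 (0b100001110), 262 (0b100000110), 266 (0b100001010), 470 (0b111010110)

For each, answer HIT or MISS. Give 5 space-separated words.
vaddr=256: (2,0) not in TLB -> MISS, insert
vaddr=270: (2,0) in TLB -> HIT
vaddr=262: (2,0) in TLB -> HIT
vaddr=266: (2,0) in TLB -> HIT
vaddr=470: (3,5) not in TLB -> MISS, insert

Answer: MISS HIT HIT HIT MISS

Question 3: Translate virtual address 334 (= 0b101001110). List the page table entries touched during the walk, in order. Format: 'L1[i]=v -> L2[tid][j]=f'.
vaddr = 334 = 0b101001110
Split: l1_idx=2, l2_idx=4, offset=14

Answer: L1[2]=0 -> L2[0][4]=62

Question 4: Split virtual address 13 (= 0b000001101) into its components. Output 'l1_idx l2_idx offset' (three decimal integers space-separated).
vaddr = 13 = 0b000001101
  top 2 bits -> l1_idx = 0
  next 3 bits -> l2_idx = 0
  bottom 4 bits -> offset = 13

Answer: 0 0 13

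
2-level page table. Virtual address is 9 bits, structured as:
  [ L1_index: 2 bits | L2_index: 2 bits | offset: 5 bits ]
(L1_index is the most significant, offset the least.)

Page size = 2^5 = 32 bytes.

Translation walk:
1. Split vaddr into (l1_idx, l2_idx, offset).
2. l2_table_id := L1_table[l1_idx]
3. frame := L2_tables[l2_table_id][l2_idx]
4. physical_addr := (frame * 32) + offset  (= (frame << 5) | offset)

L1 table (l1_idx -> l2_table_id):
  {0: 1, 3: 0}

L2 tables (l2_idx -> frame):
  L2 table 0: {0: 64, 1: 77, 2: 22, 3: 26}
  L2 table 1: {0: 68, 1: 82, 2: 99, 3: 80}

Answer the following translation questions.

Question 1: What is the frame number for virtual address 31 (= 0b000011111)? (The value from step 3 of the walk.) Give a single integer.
Answer: 68

Derivation:
vaddr = 31: l1_idx=0, l2_idx=0
L1[0] = 1; L2[1][0] = 68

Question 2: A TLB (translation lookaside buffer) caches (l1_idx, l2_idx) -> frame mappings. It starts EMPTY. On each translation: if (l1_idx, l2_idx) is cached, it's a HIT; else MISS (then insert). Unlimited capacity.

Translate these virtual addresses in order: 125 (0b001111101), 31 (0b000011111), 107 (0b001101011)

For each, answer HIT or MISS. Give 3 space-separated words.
Answer: MISS MISS HIT

Derivation:
vaddr=125: (0,3) not in TLB -> MISS, insert
vaddr=31: (0,0) not in TLB -> MISS, insert
vaddr=107: (0,3) in TLB -> HIT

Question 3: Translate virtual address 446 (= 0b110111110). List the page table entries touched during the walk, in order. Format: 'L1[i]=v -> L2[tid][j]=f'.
Answer: L1[3]=0 -> L2[0][1]=77

Derivation:
vaddr = 446 = 0b110111110
Split: l1_idx=3, l2_idx=1, offset=30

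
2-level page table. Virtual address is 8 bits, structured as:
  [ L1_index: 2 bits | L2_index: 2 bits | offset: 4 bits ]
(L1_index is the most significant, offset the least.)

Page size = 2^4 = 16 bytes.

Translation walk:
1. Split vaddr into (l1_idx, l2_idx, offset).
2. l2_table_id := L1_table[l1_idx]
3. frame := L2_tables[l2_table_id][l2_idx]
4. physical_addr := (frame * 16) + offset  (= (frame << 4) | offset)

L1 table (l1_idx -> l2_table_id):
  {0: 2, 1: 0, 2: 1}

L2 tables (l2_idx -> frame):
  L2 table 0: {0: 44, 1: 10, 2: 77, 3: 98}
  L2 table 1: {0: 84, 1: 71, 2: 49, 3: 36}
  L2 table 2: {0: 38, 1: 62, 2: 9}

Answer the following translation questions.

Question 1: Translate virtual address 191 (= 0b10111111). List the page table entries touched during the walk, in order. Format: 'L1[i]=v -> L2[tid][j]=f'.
vaddr = 191 = 0b10111111
Split: l1_idx=2, l2_idx=3, offset=15

Answer: L1[2]=1 -> L2[1][3]=36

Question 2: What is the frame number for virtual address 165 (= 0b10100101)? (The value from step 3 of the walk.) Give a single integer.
Answer: 49

Derivation:
vaddr = 165: l1_idx=2, l2_idx=2
L1[2] = 1; L2[1][2] = 49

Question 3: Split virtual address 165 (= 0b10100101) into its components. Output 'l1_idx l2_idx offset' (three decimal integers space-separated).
Answer: 2 2 5

Derivation:
vaddr = 165 = 0b10100101
  top 2 bits -> l1_idx = 2
  next 2 bits -> l2_idx = 2
  bottom 4 bits -> offset = 5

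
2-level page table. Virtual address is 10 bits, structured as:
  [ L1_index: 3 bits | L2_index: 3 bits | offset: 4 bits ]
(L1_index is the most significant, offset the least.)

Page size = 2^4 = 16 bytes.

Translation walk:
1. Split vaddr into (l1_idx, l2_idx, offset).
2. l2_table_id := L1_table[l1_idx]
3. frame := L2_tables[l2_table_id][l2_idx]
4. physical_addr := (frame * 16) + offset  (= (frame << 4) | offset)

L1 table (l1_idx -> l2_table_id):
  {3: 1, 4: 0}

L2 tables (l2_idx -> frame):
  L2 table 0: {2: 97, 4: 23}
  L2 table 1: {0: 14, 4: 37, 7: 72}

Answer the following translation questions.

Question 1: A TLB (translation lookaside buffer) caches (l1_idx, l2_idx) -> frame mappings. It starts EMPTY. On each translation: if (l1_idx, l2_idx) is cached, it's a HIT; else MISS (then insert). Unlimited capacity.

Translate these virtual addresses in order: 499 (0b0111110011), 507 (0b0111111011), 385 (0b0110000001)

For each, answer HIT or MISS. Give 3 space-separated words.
vaddr=499: (3,7) not in TLB -> MISS, insert
vaddr=507: (3,7) in TLB -> HIT
vaddr=385: (3,0) not in TLB -> MISS, insert

Answer: MISS HIT MISS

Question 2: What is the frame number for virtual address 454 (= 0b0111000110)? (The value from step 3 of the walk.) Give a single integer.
Answer: 37

Derivation:
vaddr = 454: l1_idx=3, l2_idx=4
L1[3] = 1; L2[1][4] = 37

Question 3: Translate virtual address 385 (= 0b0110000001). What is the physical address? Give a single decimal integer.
vaddr = 385 = 0b0110000001
Split: l1_idx=3, l2_idx=0, offset=1
L1[3] = 1
L2[1][0] = 14
paddr = 14 * 16 + 1 = 225

Answer: 225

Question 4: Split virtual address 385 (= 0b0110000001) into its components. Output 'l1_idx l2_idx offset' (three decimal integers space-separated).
Answer: 3 0 1

Derivation:
vaddr = 385 = 0b0110000001
  top 3 bits -> l1_idx = 3
  next 3 bits -> l2_idx = 0
  bottom 4 bits -> offset = 1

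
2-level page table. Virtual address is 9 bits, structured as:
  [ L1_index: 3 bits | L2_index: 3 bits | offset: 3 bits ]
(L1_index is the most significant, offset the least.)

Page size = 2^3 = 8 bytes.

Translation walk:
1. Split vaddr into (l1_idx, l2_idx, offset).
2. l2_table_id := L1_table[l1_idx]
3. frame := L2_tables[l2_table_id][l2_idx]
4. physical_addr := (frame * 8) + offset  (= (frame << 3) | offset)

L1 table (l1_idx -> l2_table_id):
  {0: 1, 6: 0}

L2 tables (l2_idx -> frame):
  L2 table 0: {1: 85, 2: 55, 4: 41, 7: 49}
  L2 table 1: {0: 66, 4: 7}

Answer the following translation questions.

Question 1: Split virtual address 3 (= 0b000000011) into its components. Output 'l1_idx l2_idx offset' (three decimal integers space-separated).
vaddr = 3 = 0b000000011
  top 3 bits -> l1_idx = 0
  next 3 bits -> l2_idx = 0
  bottom 3 bits -> offset = 3

Answer: 0 0 3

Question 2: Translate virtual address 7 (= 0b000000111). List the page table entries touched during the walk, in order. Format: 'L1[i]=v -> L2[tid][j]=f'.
Answer: L1[0]=1 -> L2[1][0]=66

Derivation:
vaddr = 7 = 0b000000111
Split: l1_idx=0, l2_idx=0, offset=7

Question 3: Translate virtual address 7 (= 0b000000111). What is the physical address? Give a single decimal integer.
Answer: 535

Derivation:
vaddr = 7 = 0b000000111
Split: l1_idx=0, l2_idx=0, offset=7
L1[0] = 1
L2[1][0] = 66
paddr = 66 * 8 + 7 = 535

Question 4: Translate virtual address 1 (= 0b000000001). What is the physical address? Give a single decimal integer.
Answer: 529

Derivation:
vaddr = 1 = 0b000000001
Split: l1_idx=0, l2_idx=0, offset=1
L1[0] = 1
L2[1][0] = 66
paddr = 66 * 8 + 1 = 529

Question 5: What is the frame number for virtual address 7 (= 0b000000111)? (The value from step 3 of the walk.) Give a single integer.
Answer: 66

Derivation:
vaddr = 7: l1_idx=0, l2_idx=0
L1[0] = 1; L2[1][0] = 66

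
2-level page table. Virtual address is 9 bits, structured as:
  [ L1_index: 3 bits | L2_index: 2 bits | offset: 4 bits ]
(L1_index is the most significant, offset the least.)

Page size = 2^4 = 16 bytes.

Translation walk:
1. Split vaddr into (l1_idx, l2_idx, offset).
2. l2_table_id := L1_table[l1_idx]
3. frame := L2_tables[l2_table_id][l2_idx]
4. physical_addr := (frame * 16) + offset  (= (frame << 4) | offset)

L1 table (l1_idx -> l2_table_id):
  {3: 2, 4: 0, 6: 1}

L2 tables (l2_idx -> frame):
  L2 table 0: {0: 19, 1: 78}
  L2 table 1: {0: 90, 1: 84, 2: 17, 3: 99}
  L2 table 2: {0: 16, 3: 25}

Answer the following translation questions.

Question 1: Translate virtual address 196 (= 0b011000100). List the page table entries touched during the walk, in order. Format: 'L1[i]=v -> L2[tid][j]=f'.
Answer: L1[3]=2 -> L2[2][0]=16

Derivation:
vaddr = 196 = 0b011000100
Split: l1_idx=3, l2_idx=0, offset=4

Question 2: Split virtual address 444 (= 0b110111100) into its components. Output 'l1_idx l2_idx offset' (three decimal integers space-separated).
vaddr = 444 = 0b110111100
  top 3 bits -> l1_idx = 6
  next 2 bits -> l2_idx = 3
  bottom 4 bits -> offset = 12

Answer: 6 3 12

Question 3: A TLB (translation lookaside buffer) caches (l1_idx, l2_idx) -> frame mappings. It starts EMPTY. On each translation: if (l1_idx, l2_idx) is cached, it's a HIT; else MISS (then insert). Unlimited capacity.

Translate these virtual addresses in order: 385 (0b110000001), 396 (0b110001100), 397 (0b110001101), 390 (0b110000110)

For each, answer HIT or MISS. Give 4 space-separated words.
vaddr=385: (6,0) not in TLB -> MISS, insert
vaddr=396: (6,0) in TLB -> HIT
vaddr=397: (6,0) in TLB -> HIT
vaddr=390: (6,0) in TLB -> HIT

Answer: MISS HIT HIT HIT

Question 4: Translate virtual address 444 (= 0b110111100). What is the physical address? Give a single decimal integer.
Answer: 1596

Derivation:
vaddr = 444 = 0b110111100
Split: l1_idx=6, l2_idx=3, offset=12
L1[6] = 1
L2[1][3] = 99
paddr = 99 * 16 + 12 = 1596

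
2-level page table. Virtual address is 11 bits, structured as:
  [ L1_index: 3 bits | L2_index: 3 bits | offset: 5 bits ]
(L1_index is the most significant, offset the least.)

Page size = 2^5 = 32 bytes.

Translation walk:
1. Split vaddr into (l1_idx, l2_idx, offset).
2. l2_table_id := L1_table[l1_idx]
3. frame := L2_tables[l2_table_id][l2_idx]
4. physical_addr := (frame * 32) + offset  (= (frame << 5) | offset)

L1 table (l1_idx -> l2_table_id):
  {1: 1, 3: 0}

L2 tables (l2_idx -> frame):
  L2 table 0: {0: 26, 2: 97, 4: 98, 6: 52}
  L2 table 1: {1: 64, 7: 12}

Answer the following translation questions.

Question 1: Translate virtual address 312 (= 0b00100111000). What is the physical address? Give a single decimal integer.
Answer: 2072

Derivation:
vaddr = 312 = 0b00100111000
Split: l1_idx=1, l2_idx=1, offset=24
L1[1] = 1
L2[1][1] = 64
paddr = 64 * 32 + 24 = 2072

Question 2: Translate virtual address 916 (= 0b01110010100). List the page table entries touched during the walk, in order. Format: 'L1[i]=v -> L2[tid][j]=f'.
vaddr = 916 = 0b01110010100
Split: l1_idx=3, l2_idx=4, offset=20

Answer: L1[3]=0 -> L2[0][4]=98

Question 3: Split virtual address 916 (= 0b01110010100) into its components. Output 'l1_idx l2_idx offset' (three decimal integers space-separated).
Answer: 3 4 20

Derivation:
vaddr = 916 = 0b01110010100
  top 3 bits -> l1_idx = 3
  next 3 bits -> l2_idx = 4
  bottom 5 bits -> offset = 20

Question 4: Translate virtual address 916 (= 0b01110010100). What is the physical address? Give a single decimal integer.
Answer: 3156

Derivation:
vaddr = 916 = 0b01110010100
Split: l1_idx=3, l2_idx=4, offset=20
L1[3] = 0
L2[0][4] = 98
paddr = 98 * 32 + 20 = 3156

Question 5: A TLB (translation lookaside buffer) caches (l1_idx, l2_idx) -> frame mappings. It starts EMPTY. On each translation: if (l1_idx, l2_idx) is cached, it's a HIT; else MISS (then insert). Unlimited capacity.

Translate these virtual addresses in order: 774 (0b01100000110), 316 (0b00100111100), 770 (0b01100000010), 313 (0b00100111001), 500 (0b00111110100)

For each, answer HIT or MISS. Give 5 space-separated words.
Answer: MISS MISS HIT HIT MISS

Derivation:
vaddr=774: (3,0) not in TLB -> MISS, insert
vaddr=316: (1,1) not in TLB -> MISS, insert
vaddr=770: (3,0) in TLB -> HIT
vaddr=313: (1,1) in TLB -> HIT
vaddr=500: (1,7) not in TLB -> MISS, insert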